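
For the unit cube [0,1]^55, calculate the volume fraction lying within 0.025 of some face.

1 - (1 - 2·0.025)^55 = 1 - 0.95^55 ≈ 0.940461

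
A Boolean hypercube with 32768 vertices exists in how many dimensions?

2^n = 32768 ⇒ n = log_2(32768) = 15.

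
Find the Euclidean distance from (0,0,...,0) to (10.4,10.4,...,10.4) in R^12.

d = √(10.4² + 10.4² + ... + 10.4²) [12 terms] = √(12·10.4²) = 10.4√12 ≈ 36.0267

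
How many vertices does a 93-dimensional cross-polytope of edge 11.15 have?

Number of vertices = 2n = 186.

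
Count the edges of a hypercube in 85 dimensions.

Number of 1-faces = C(85,1)·2^(85-1) = 85·19342813113834066795298816 = 1644139114675895677600399360.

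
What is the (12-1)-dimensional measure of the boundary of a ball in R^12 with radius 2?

S = n·V_n(r)/r = 12·V_12(2)/2 (volume-to-surface relation), giving 512·π^6/15 ≈ 32815.4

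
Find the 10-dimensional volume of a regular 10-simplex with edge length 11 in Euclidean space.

For a regular n-simplex with edge a, V = (a^n / n!)·√((n+1)/2^n). With a=11, n=10: V ≈ 740.816.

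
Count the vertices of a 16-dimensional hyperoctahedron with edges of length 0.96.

The vertices are ±e_1, ..., ±e_16, so there are 2·16 = 32.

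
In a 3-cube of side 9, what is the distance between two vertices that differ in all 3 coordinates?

d = √(9² + 9² + ... + 9²) [3 terms] = √(3·9²) = 9√3 ≈ 15.5885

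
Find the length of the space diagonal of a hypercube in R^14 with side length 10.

Diagonal = √14 · 10 ≈ 37.4166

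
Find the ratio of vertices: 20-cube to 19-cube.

The 20-cube has 2^20 = 1048576 vertices. The 19-cube has 2^19 = 524288 vertices. Ratio: 1048576/524288 = 2.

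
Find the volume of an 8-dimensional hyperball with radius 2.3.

The n-ball volume is π^(n/2)·r^n/Γ(n/2+1). With n=8, r=2.3: V ≈ 3178.42.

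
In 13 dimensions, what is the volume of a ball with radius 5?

V = 31250000000·π^6/27027 ≈ 1.11161e+09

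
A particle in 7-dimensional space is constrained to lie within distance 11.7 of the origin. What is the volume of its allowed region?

The n-ball volume is π^(n/2)·r^n/Γ(n/2+1). With n=7, r=11.7: V ≈ 1.41802e+08.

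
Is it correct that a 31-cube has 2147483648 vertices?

True. The 31-cube has 2^31 = 2147483648 vertices.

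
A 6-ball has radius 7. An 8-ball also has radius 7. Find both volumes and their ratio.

V_6(7.0) ≈ 607976. V_8(7.0) ≈ 2.33977e+07. Ratio V_6/V_8 ≈ 0.02598.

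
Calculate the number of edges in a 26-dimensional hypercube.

Each of the 2^26 = 67108864 vertices has degree 26; total edges = 26·2^26/2 = 872415232.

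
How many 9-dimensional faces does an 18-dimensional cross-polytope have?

Each 9-face is the convex hull of 10 vertices, one chosen as ±e_i from each of 10 distinct axes: 2^10·C(18,10) = 44808192.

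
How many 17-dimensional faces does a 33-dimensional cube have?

Choose 17 of 33 axes to span the face (C(33,17) = 1166803110 ways), then fix each of the remaining 16 coordinates at one of its two extreme values (2^16 = 65536 ways): 1166803110·65536 = 76467608616960.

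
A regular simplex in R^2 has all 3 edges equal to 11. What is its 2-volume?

Area = (√3/4) · 11² = 52.3945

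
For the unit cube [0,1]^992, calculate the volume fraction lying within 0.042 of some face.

1 - (1 - 2·0.042)^992 = 1 - 0.916^992 ≈ 1 - 1.586e-38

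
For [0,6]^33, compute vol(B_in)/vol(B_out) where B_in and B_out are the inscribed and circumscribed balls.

V_in / V_out = (r_in/r_out)^33 = (1/√33)^33 = 33^(-33/2) ≈ 8.80076e-26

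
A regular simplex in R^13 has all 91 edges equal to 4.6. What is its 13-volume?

Volume = 4.6^13 · √(14/2^13) / 13! ≈ 0.0027412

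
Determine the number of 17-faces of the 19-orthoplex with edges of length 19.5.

An n-cross-polytope has 2^(k+1)·C(n,k+1) k-faces. Here 2^18·C(19,18) = 262144·19 = 4980736.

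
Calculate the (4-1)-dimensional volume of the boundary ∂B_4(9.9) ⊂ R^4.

S = n·V_n(r)/r = 4·V_4(9.9)/9.9 (volume-to-surface relation), giving 19152.9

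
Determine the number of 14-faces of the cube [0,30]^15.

Choose 14 of 15 axes to span the face (C(15,14) = 15 ways), then fix each of the remaining 1 coordinate at one of its two extreme values (2^1 = 2 ways): 15·2 = 30.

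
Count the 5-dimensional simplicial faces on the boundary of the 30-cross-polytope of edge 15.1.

An n-cross-polytope has 2^(k+1)·C(n,k+1) k-faces. Here 2^6·C(30,6) = 64·593775 = 38001600.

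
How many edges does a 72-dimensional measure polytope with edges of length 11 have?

An n-cube has n·2^(n-1) edges. With n = 72: 72·2361183241434822606848 = 170005193383307227693056.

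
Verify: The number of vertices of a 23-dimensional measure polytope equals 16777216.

False. The 23-cube has 2^23 = 8388608 vertices.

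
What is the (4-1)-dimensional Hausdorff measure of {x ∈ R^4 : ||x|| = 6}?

|∂B_4(6)| = 432·π^2 ≈ 4263.67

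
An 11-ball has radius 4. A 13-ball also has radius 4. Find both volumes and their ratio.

V_11(4) ≈ 7.9025e+06. V_13(4) ≈ 6.11113e+07. Ratio V_11/V_13 ≈ 0.1293.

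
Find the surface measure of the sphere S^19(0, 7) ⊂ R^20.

S = n·V_n(r)/r = 20·V_20(7)/7 (volume-to-surface relation), giving 1628413597910449·π^10/25920 ≈ 5.8834e+15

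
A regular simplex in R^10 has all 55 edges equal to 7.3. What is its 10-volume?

V = (7.3^10 / 10!) · √((10+1) / 2^10) ≈ 12.2747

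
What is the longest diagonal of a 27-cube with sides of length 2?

The space diagonal of an n-cube of side s is s√n. Here 2·√27 ≈ 10.3923.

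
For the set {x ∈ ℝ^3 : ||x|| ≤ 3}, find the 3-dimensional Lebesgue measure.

V = 36·π ≈ 113.097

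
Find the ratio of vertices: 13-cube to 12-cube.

The 13-cube has 2^13 = 8192 vertices. The 12-cube has 2^12 = 4096 vertices. Ratio: 8192/4096 = 2.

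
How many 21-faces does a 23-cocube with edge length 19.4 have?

Each 21-face is the convex hull of 22 vertices, one chosen as ±e_i from each of 22 distinct axes: 2^22·C(23,22) = 96468992.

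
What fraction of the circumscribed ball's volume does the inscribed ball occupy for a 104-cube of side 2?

V_in / V_out = (r_in/r_out)^104 = (1/√104)^104 = 104^(-104/2) ≈ 1.30097e-105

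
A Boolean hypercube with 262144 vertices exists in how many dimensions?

n = log_2(262144) = 18.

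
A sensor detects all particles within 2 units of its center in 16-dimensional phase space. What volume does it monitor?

The n-ball volume is π^(n/2)·r^n/Γ(n/2+1). With n=16, r=2: V = 512·π^8/315 ≈ 15422.6.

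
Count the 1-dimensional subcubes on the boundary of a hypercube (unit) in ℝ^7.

f_1(7-cube) = (7 choose 1) · 2^6 = 448.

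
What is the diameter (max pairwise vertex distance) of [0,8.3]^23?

The space diagonal of an n-cube of side s is s√n. Here 8.3·√23 ≈ 39.8054.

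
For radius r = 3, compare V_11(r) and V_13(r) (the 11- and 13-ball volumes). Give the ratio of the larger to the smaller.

V_11(3) ≈ 333763, V_13(3) ≈ 1.45184e+06. The 13-ball is larger by a factor of 4.35.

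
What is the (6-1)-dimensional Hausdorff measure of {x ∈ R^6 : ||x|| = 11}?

S = n·V_n(r)/r = 6·V_6(11)/11 (volume-to-surface relation), giving 161051·π^3 ≈ 4.99359e+06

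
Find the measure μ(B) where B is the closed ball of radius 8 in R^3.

Volume = π^{3/2}·(8)^3/Γ(5/2) = 2048·π/3 ≈ 2144.66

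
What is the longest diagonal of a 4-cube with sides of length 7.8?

||(7.8,7.8,...,7.8)|| = √(4)·7.8 = 15.6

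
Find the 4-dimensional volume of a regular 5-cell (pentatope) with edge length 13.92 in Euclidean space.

Volume = 13.92^4 · √(5/2^4) / 4! ≈ 874.522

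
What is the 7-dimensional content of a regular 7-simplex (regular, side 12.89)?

V_7 = √(8) · 12.89^7 / (7! · 2^(7/2)) ≈ 2932.78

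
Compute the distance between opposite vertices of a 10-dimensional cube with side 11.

The space diagonal of an n-cube of side s is s√n. Here 11·√10 ≈ 34.7851.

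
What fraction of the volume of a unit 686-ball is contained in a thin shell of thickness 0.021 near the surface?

Shell fraction = 1 - (1-0.021)^686 ≈ 0.9999995247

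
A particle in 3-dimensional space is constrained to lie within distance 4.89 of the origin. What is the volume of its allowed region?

The n-ball volume is π^(n/2)·r^n/Γ(n/2+1). With n=3, r=4.89: V ≈ 489.796.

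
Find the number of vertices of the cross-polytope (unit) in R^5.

f_0(5-orthoplex) = 2^1 · (5 choose 1) = 10.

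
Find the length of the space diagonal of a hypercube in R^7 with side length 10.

The space diagonal of an n-cube of side s is s√n. Here 10·√7 ≈ 26.4575.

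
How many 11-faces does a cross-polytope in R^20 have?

f_11(20-orthoplex) = 2^12 · (20 choose 12) = 515973120.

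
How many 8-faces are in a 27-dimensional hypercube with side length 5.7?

Choose 8 of 27 axes to span the face (C(27,8) = 2220075 ways), then fix each of the remaining 19 coordinates at one of its two extreme values (2^19 = 524288 ways): 2220075·524288 = 1163958681600.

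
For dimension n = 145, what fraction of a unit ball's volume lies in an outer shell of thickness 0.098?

1 - (1-0.098)^145 ≈ 0.9999996801 ≈ 99.999968%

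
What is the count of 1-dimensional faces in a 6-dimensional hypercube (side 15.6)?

An n-cube has C(n,k)·2^(n-k) k-faces. Here C(6,1)·2^5 = 6·32 = 192.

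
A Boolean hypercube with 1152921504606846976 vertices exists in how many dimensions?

2^n = 1152921504606846976 ⇒ n = log_2(1152921504606846976) = 60.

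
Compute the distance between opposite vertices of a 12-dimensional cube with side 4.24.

The space diagonal of an n-cube of side s is s√n. Here 4.24·√12 ≈ 14.6878.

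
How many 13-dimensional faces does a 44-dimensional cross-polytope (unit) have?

f_13(44-orthoplex) = 2^14 · (44 choose 14) = 1883435966922752.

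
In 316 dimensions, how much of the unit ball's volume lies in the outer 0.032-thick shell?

Shell fraction = 1 - (1-0.032)^316 ≈ 0.999966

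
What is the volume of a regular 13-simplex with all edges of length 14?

For a regular n-simplex with edge a, V = (a^n / n!)·√((n+1)/2^n). With a=14, n=13: V ≈ 5269.3.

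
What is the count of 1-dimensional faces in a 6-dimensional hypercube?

Number of 1-faces = C(6,1) · 2^(6-1) = 6 · 32 = 192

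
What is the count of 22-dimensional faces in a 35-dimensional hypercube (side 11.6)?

An n-cube has C(n,k)·2^(n-k) k-faces. Here C(35,22)·2^13 = 1476337800·8192 = 12094159257600.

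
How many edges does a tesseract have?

An n-cube has n·2^(n-1) edges. With n = 4: 4·8 = 32.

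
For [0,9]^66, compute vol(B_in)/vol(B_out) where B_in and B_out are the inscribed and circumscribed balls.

Volume scales as r^n, and r_in/r_out = 1/√66, giving (1/√66)^66 ≈ 9.01675e-61.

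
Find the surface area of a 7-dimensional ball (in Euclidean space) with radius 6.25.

The surface area of an n-ball is 2π^(n/2) r^(n-1) / Γ(n/2). For n=7, r=6.25: 1.97133e+06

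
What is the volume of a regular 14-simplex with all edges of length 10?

For a regular n-simplex with edge a, V = (a^n / n!)·√((n+1)/2^n). With a=10, n=14: V ≈ 34.7078.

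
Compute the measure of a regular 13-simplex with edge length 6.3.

For a regular n-simplex with edge a, V = (a^n / n!)·√((n+1)/2^n). With a=6.3, n=13: V ≈ 0.163499.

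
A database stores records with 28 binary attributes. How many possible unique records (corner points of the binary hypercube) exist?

An n-cube has 2^n vertices; for n = 28 that is 2^28 = 268435456.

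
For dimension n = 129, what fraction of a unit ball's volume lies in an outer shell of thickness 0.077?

1 - (1-0.077)^129 ≈ 0.999968 ≈ 99.996756%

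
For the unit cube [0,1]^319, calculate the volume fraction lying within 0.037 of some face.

1 - (1 - 2·0.037)^319 = 1 - 0.926^319 ≈ 1 - 2.233e-11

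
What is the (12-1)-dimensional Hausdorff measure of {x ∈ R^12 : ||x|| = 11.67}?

S = n·V_n(r)/r = 12·V_12(11.67)/11.67 (volume-to-surface relation), giving 8.76047e+12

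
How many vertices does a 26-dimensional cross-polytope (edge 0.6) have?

An n-cross-polytope has 2n vertices; here n = 26, giving 52.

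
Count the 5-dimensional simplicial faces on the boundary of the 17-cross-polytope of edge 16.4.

Each 5-face is the convex hull of 6 vertices, one chosen as ±e_i from each of 6 distinct axes: 2^6·C(17,6) = 792064.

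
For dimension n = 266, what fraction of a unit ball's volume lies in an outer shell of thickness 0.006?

1 - (1-0.006)^266 ≈ 0.798266 ≈ 79.83%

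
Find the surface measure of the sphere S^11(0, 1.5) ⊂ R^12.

|∂B_12(1.5)| = 59049·π^6/40960 ≈ 1385.96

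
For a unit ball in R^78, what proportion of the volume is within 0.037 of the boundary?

1 - (1-0.037)^78 ≈ 0.947174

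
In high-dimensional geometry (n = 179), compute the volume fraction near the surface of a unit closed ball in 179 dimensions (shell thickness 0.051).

1 - (1-0.051)^179 ≈ 0.999915 ≈ 99.9915%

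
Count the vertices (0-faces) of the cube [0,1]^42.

The 42-cube has 2^42 = 4398046511104 vertices.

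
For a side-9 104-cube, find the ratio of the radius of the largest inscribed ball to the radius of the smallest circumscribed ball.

For an n-cube of any side s, the inradius is s/2 and the circumradius is s√n/2, so the ratio is 1/√104 ≈ 0.0980581.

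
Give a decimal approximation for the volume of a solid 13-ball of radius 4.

V_13(4) = π^(13/2) · (4)^13 / Γ(13/2 + 1) = 8589934592·π^6/135135 ≈ 6.11113e+07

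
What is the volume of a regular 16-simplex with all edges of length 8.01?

V = (8.01^16 / 16!) · √((16+1) / 2^16) ≈ 0.221047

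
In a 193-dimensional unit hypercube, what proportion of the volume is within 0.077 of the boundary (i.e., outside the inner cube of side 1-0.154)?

Shell fraction = 1 - (1-0.154)^193 ≈ 1 - 9.605e-15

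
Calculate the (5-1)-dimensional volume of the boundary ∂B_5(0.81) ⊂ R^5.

The surface area of an n-ball is 2π^(n/2) r^(n-1) / Γ(n/2). For n=5, r=0.81: 11.3294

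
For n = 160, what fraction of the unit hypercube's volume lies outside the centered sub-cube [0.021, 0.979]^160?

Shell fraction = 1 - (1-0.042)^160 ≈ 0.998957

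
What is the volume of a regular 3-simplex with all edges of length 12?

Volume = (√2/12) · 12³ = 203.647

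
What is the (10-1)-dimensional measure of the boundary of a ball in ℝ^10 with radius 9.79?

S = n·V_n(r)/r = 10·V_10(9.79)/9.79 (volume-to-surface relation), giving 2.10675e+10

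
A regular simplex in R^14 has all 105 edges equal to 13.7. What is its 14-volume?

Volume = 13.7^14 · √(15/2^14) / 14! ≈ 2847.84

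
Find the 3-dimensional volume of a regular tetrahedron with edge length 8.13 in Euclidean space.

Volume = (√2/12) · 8.13³ = 63.3294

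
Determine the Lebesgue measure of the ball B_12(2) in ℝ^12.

Volume = π^{12/2}·(2)^12/Γ(7) = 256·π^6/45 ≈ 5469.24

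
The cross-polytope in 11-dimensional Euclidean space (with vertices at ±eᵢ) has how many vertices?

The 11-dimensional cross-polytope has 2n = 2·11 = 22 vertices.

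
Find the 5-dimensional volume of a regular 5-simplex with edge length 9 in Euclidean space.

Volume = 9^5 · √(6/2^5) / 5! ≈ 213.075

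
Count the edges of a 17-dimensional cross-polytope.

Each 1-face is the convex hull of 2 vertices, one chosen as ±e_i from each of 2 distinct axes: 2^2·C(17,2) = 544.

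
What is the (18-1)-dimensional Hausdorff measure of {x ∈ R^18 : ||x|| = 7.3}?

The surface area of an n-ball is 2π^(n/2) r^(n-1) / Γ(n/2). For n=18, r=7.3: 7.02016e+14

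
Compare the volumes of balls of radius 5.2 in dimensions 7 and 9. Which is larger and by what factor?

V_7(5.2) ≈ 485740, V_9(5.2) ≈ 9.16954e+06. The 9-ball is larger by a factor of 18.88.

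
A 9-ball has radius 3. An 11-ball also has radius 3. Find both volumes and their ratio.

V_9(3) ≈ 64924.6. V_11(3) ≈ 333763. Ratio V_9/V_11 ≈ 0.1945.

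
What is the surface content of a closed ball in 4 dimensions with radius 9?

The surface area of an n-ball is 2π^(n/2) r^(n-1) / Γ(n/2). For n=4, r=9: 1458·π^2 ≈ 14389.9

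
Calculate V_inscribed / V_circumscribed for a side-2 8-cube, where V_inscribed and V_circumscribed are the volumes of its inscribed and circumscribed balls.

V_in/V_out = n^(-n/2) = 8^(-8/2) ≈ 0.000244141.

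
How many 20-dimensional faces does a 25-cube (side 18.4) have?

Choose 20 of 25 axes to span the face (C(25,20) = 53130 ways), then fix each of the remaining 5 coordinates at one of its two extreme values (2^5 = 32 ways): 53130·32 = 1700160.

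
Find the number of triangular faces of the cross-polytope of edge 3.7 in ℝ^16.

An n-cross-polytope has 2^(k+1)·C(n,k+1) k-faces. Here 2^3·C(16,3) = 8·560 = 4480.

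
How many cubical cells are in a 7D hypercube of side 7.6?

f_3(7-cube) = (7 choose 3) · 2^4 = 560.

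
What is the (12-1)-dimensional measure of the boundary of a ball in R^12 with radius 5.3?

S_12(5.3) = 2·π^(12/2)·(5.3)^11 / Γ(12/2) ≈ 1.48519e+09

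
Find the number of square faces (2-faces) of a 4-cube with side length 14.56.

f_2(4-cube) = (4 choose 2) · 2^2 = 24.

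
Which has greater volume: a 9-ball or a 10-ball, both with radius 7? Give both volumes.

V_9(7) ≈ 1.33107e+08. V_10(7) ≈ 7.20358e+08. The 10-ball is larger.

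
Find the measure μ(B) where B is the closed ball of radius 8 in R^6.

V_6(8) = π^(6/2) · (8)^6 / Γ(6/2 + 1) = 131072·π^3/3 ≈ 1.35468e+06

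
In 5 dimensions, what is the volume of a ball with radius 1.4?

V_5(1.4) = π^(5/2) · (1.4)^5 / Γ(5/2 + 1) ≈ 28.3099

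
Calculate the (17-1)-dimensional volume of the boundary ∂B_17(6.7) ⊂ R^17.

The surface area of an n-ball is 2π^(n/2) r^(n-1) / Γ(n/2). For n=17, r=6.7: 3.95191e+13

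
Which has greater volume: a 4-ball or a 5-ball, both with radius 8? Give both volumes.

V_4(8) ≈ 20212.9. V_5(8) ≈ 172484. The 5-ball is larger.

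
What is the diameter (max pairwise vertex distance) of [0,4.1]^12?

The space diagonal of an n-cube of side s is s√n. Here 4.1·√12 ≈ 14.2028.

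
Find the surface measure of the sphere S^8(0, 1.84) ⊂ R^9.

|∂B_9(1.84)| ≈ 3900.34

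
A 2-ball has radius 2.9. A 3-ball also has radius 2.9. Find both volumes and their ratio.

V_2(2.9) ≈ 26.4208. V_3(2.9) ≈ 102.16. Ratio V_2/V_3 ≈ 0.2586.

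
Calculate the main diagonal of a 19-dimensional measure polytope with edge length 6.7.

||(6.7,6.7,...,6.7)|| = √(19)·6.7 ≈ 29.2046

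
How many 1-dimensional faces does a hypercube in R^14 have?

An n-cube has C(n,k)·2^(n-k) k-faces. Here C(14,1)·2^13 = 14·8192 = 114688.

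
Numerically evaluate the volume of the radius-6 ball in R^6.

V = 7776·π^3 ≈ 241105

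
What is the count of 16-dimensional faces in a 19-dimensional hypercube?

Choose 16 of 19 axes to span the face (C(19,16) = 969 ways), then fix each of the remaining 3 coordinates at one of its two extreme values (2^3 = 8 ways): 969·8 = 7752.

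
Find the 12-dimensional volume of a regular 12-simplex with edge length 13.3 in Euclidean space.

V = (13.3^12 / 12!) · √((12+1) / 2^12) ≈ 3603.08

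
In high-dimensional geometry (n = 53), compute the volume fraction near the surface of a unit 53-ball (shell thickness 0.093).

1 - (1-0.093)^53 ≈ 0.994335 ≈ 99.43%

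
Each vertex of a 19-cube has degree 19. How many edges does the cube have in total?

Number of 1-faces = C(19,1)·2^(19-1) = 19·262144 = 4980736.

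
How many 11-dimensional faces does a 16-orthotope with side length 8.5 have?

Choose 11 of 16 axes to span the face (C(16,11) = 4368 ways), then fix each of the remaining 5 coordinates at one of its two extreme values (2^5 = 32 ways): 4368·32 = 139776.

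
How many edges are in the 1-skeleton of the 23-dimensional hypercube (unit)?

The 23-cube has n·2^(n-1) = 23·2^22 = 23·4194304 = 96468992 edges.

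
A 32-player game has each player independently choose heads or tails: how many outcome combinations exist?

The 32-cube has 2^32 = 4294967296 vertices.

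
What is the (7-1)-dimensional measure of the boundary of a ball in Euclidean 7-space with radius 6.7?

|∂B_7(6.7)| ≈ 2.99176e+06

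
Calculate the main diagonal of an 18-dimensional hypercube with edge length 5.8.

||(5.8,5.8,...,5.8)|| = √(18)·5.8 ≈ 24.6073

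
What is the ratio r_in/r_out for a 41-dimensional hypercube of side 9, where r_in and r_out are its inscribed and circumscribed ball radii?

r_in / r_out = (9/2) / (9√41/2) = 1/√41 ≈ 0.156174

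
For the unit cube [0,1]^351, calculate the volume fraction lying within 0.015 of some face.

Shell fraction = 1 - (1-0.03)^351 ≈ 0.999977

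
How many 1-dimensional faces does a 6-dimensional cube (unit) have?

An n-cube has C(n,k)·2^(n-k) k-faces. Here C(6,1)·2^5 = 6·32 = 192.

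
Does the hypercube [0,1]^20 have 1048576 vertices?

True. The 20-cube has 2^20 = 1048576 vertices.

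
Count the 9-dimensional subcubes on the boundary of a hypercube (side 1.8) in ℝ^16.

Choose 9 of 16 axes to span the face (C(16,9) = 11440 ways), then fix each of the remaining 7 coordinates at one of its two extreme values (2^7 = 128 ways): 11440·128 = 1464320.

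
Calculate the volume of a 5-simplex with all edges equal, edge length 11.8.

Volume = 11.8^5 · √(6/2^5) / 5! ≈ 825.523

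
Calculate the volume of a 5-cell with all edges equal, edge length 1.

For a regular n-simplex with edge a, V = (a^n / n!)·√((n+1)/2^n). With a=1, n=4: V ≈ 0.0232924.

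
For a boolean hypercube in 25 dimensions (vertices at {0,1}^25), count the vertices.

Each vertex is a binary string of length 25, so there are 2^25 = 33554432.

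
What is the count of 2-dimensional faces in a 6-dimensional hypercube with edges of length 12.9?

An n-cube has C(n,k)·2^(n-k) k-faces. Here C(6,2)·2^4 = 15·16 = 240.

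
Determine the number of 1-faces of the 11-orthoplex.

f_1(11-orthoplex) = 2^2 · (11 choose 2) = 220.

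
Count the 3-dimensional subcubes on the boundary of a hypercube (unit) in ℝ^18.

Number of 3-faces = C(18,3) · 2^(18-3) = 816 · 32768 = 26738688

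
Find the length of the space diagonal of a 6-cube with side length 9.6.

d = √(9.6² + 9.6² + ... + 9.6²) [6 terms] = √(6·9.6²) = 9.6√6 ≈ 23.5151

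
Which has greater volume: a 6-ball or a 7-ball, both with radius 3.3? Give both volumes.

V_6(3.3) ≈ 6673.94. V_7(3.3) ≈ 20136.2. The 7-ball is larger.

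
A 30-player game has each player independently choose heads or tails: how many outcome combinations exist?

Number of vertices = 2^30 = 1073741824.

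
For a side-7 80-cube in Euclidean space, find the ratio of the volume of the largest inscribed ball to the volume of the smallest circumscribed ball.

V_in/V_out = n^(-n/2) = 80^(-80/2) ≈ 7.52316e-77.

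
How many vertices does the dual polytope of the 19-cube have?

An n-cross-polytope has 2n vertices; here n = 19, giving 38.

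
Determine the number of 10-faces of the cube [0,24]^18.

An n-cube has C(n,k)·2^(n-k) k-faces. Here C(18,10)·2^8 = 43758·256 = 11202048.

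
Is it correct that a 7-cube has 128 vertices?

True. The 7-cube has 2^7 = 128 vertices.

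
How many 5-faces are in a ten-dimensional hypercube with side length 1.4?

An n-cube has C(n,k)·2^(n-k) k-faces. Here C(10,5)·2^5 = 252·32 = 8064.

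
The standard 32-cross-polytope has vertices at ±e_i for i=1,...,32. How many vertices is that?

The 32-dimensional cross-polytope has 2n = 2·32 = 64 vertices.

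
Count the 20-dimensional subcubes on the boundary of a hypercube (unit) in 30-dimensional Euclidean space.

Number of 20-faces = C(30,20) · 2^(30-20) = 30045015 · 1024 = 30766095360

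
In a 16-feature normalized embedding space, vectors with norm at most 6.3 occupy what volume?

V_16(6.3) = π^(16/2) · (6.3)^16 / Γ(16/2 + 1) ≈ 1.4492e+12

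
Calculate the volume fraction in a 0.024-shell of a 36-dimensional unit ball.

Shell fraction = 1 - (1-0.024)^36 ≈ 0.582945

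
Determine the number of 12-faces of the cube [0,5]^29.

f_12(29-cube) = (29 choose 12) · 2^17 = 6802103992320.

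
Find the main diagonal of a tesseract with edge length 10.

d = √(10² + 10² + ... + 10²) [4 terms] = √(4·10²) = 10√4 = 20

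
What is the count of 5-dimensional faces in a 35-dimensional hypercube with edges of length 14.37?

f_5(35-cube) = (35 choose 5) · 2^30 = 348570955808768.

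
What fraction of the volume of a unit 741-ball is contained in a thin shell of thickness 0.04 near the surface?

Shell fraction = 1 - (1-0.04)^741 ≈ 1 - 7.294e-14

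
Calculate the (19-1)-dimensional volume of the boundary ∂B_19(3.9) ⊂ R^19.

S = n·V_n(r)/r = 19·V_19(3.9)/3.9 (volume-to-surface relation), giving 3.85926e+10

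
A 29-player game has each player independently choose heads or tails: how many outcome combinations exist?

Number of vertices = 2^29 = 536870912.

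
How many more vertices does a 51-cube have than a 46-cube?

The 51-cube has 2^51 = 2251799813685248 vertices. The 46-cube has 2^46 = 70368744177664 vertices. Difference: 2251799813685248 - 70368744177664 = 2181431069507584.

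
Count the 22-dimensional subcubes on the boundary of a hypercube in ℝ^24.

An n-cube has C(n,k)·2^(n-k) k-faces. Here C(24,22)·2^2 = 276·4 = 1104.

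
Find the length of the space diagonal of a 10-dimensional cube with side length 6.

d = √(6² + 6² + ... + 6²) [10 terms] = √(10·6²) = 6√10 ≈ 18.9737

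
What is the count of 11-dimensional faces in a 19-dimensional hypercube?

Number of 11-faces = C(19,11) · 2^(19-11) = 75582 · 256 = 19348992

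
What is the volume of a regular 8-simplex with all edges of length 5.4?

V_8 = √(9) · 5.4^8 / (8! · 2^(8/2)) ≈ 3.36226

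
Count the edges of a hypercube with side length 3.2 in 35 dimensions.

Each of the 2^35 = 34359738368 vertices has degree 35; total edges = 35·2^35/2 = 601295421440.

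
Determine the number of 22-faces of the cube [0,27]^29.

Choose 22 of 29 axes to span the face (C(29,22) = 1560780 ways), then fix each of the remaining 7 coordinates at one of its two extreme values (2^7 = 128 ways): 1560780·128 = 199779840.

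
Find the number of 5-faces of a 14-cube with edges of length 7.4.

Number of 5-faces = C(14,5) · 2^(14-5) = 2002 · 512 = 1025024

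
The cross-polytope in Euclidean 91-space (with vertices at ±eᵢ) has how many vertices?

An n-cross-polytope has 2n vertices; here n = 91, giving 182.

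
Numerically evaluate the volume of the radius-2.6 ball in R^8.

V_8(2.6) = π^(8/2) · (2.6)^8 / Γ(8/2 + 1) ≈ 8475.69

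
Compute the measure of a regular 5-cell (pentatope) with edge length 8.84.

V_4 = √(5) · 8.84^4 / (4! · 2^(4/2)) ≈ 142.24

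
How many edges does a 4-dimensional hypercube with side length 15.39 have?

An n-cube has n·2^(n-1) edges. With n = 4: 4·8 = 32.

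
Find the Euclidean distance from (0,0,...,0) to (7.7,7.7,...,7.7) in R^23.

Diagonal = √23 · 7.7 ≈ 36.9279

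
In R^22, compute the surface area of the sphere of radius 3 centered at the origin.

S_22(3) = 2·π^(22/2)·(3)^21 / Γ(22/2) = 129140163·π^11/22400 ≈ 1.69614e+09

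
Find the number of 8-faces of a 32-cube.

Choose 8 of 32 axes to span the face (C(32,8) = 10518300 ways), then fix each of the remaining 24 coordinates at one of its two extreme values (2^24 = 16777216 ways): 10518300·16777216 = 176467791052800.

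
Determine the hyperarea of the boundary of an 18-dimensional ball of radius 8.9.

S = n·V_n(r)/r = 18·V_18(8.9)/8.9 (volume-to-surface relation), giving 2.03933e+16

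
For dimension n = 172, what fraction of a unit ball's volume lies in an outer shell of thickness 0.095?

1 - (1-0.095)^172 ≈ 0.999999965 ≈ 99.999997%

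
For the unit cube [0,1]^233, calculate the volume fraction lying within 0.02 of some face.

The inner cube has side 1-2·0.02 = 0.96 and volume (0.96)^233 ≈ 7.399e-05, so the shell holds 0.999926 of the volume.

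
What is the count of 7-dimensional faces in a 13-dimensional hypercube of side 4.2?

Number of 7-faces = C(13,7) · 2^(13-7) = 1716 · 64 = 109824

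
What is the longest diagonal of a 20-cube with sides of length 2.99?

d = √(2.99² + 2.99² + ... + 2.99²) [20 terms] = √(20·2.99²) = 2.99√20 ≈ 13.3717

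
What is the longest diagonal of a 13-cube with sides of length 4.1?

The space diagonal of an n-cube of side s is s√n. Here 4.1·√13 ≈ 14.7828.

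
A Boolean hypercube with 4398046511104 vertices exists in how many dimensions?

2^n = 4398046511104 ⇒ n = log_2(4398046511104) = 42.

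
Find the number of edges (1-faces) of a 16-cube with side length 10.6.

An n-cube has C(n,k)·2^(n-k) k-faces. Here C(16,1)·2^15 = 16·32768 = 524288.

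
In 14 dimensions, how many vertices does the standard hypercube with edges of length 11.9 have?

The 14-cube has 2^14 = 16384 vertices.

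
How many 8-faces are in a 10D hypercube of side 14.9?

f_8(10-cube) = (10 choose 8) · 2^2 = 180.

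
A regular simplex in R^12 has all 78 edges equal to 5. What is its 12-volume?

For a regular n-simplex with edge a, V = (a^n / n!)·√((n+1)/2^n). With a=5, n=12: V ≈ 0.0287141.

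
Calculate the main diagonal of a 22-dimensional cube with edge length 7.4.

Diagonal = √22 · 7.4 ≈ 34.7091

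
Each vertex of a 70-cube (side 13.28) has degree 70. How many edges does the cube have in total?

The 70-cube has n·2^(n-1) = 70·2^69 = 70·590295810358705651712 = 41320706725109395619840 edges.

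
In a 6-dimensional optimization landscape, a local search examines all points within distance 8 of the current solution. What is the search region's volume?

The n-ball volume is π^(n/2)·r^n/Γ(n/2+1). With n=6, r=8: V = 131072·π^3/3 ≈ 1.35468e+06.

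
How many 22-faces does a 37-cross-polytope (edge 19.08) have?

Number of 22-faces = 2^(22+1) · C(37,22+1) = 8388608 · 6107086800 = 51229957187174400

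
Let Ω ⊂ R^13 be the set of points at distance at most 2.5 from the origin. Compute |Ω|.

The n-ball volume is π^(n/2)·r^n/Γ(n/2+1). With n=13, r=2.5: V = 244140625·π^6/1729728 ≈ 135694.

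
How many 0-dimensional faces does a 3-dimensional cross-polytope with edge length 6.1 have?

An n-cross-polytope has 2^(k+1)·C(n,k+1) k-faces. Here 2^1·C(3,1) = 2·3 = 6.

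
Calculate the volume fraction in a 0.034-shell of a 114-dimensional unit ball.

V(inner)/V(outer) = ((1-0.034)/1)^114 ≈ 0.01938, so the shell fraction is 0.980618.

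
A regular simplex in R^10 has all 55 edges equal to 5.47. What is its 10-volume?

Volume = 5.47^10 · √(11/2^10) / 10! ≈ 0.684946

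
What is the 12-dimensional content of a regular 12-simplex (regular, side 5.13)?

V = (5.13^12 / 12!) · √((12+1) / 2^12) ≈ 0.0390718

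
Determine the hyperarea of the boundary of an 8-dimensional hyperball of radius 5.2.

The surface area of an n-ball is 2π^(n/2) r^(n-1) / Γ(n/2). For n=8, r=5.2: 3.33812e+06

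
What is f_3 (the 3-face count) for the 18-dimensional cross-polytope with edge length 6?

Number of 3-faces = 2^(3+1) · C(18,3+1) = 16 · 3060 = 48960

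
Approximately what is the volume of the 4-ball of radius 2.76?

Volume = π^{4/2}·(2.76)^4/Γ(3) ≈ 286.356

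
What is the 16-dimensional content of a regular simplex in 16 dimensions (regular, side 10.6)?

For a regular n-simplex with edge a, V = (a^n / n!)·√((n+1)/2^n). With a=10.6, n=16: V ≈ 19.555.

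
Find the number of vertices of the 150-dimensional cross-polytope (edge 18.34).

Number of vertices = 2n = 300.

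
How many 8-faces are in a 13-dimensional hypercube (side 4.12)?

Number of 8-faces = C(13,8) · 2^(13-8) = 1287 · 32 = 41184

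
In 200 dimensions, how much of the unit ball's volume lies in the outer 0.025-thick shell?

V(inner)/V(outer) = ((1-0.025)/1)^200 ≈ 0.006323, so the shell fraction is 0.993677.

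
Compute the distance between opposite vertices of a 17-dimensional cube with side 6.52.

||(6.52,6.52,...,6.52)|| = √(17)·6.52 ≈ 26.8826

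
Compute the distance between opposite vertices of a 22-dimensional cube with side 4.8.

||(4.8,4.8,...,4.8)|| = √(22)·4.8 ≈ 22.514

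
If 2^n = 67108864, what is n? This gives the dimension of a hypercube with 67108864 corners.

n = log_2(67108864) = 26.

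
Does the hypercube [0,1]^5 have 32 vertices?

True. The 5-cube has 2^5 = 32 vertices.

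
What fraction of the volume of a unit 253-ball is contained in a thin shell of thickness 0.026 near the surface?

Shell fraction = 1 - (1-0.026)^253 ≈ 0.998725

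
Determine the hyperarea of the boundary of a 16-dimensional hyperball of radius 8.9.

S_16(8.9) = 2·π^(16/2)·(8.9)^15 / Γ(16/2) ≈ 6.55614e+14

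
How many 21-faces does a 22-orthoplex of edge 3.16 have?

f_21(22-orthoplex) = 2^22 · (22 choose 22) = 4194304.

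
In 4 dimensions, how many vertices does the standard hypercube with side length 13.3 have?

An n-cube has 2^n vertices; for n = 4 that is 2^4 = 16.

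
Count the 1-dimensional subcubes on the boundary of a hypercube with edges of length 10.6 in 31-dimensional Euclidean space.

Number of 1-faces = C(31,1) · 2^(31-1) = 31 · 1073741824 = 33285996544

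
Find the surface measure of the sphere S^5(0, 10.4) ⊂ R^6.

The surface area of an n-ball is 2π^(n/2) r^(n-1) / Γ(n/2). For n=6, r=10.4: 3.77239e+06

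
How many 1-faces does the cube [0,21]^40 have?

Each of the 2^40 = 1099511627776 vertices has degree 40; total edges = 40·2^40/2 = 21990232555520.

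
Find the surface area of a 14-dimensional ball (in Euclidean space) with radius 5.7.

S_14(5.7) = 2·π^(14/2)·(5.7)^13 / Γ(14/2) ≈ 5.62496e+10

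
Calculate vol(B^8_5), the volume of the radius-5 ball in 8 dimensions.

Volume = π^{8/2}·(5)^8/Γ(5) = 390625·π^4/24 ≈ 1.58543e+06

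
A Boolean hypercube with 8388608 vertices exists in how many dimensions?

n = log_2(8388608) = 23.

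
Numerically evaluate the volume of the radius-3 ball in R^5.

The n-ball volume is π^(n/2)·r^n/Γ(n/2+1). With n=5, r=3: V = 648·π^2/5 ≈ 1279.1.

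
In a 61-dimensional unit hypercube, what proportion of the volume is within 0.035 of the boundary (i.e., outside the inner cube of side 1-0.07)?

The inner cube has side 1-2·0.035 = 0.93 and volume (0.93)^61 ≈ 0.01195, so the shell holds 0.988047 of the volume.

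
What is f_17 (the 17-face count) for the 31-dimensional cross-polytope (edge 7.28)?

f_17(31-orthoplex) = 2^18 · (31 choose 18) = 54068006092800.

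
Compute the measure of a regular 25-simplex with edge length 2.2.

Volume = 2.2^25 · √(26/2^25) / 25! ≈ 2.06316e-20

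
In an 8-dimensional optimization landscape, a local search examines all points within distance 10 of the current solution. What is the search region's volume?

Volume = π^{8/2}·(10)^8/Γ(5) = 12500000·π^4/3 ≈ 4.05871e+08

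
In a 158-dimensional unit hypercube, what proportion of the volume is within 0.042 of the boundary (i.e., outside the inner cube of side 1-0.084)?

Shell fraction = 1 - (1-0.084)^158 ≈ 0.9999990461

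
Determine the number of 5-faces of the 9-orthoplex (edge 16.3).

An n-cross-polytope has 2^(k+1)·C(n,k+1) k-faces. Here 2^6·C(9,6) = 64·84 = 5376.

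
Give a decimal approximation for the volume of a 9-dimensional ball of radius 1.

Volume = π^{9/2}·(1)^9/Γ(11/2) = 32·π^4/945 ≈ 3.29851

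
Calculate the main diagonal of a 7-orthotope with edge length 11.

d = √(11² + 11² + ... + 11²) [7 terms] = √(7·11²) = 11√7 ≈ 29.1033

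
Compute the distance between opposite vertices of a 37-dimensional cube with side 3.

The space diagonal of an n-cube of side s is s√n. Here 3·√37 ≈ 18.2483.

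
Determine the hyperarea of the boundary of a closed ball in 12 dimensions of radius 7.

|∂B_12(7)| = 1977326743·π^6/60 ≈ 3.1683e+10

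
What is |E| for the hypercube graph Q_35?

Number of 1-faces = C(35,1)·2^(35-1) = 35·17179869184 = 601295421440.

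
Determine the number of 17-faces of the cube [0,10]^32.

f_17(32-cube) = (32 choose 17) · 2^15 = 18537602088960.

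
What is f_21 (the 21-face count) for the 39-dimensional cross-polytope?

Each 21-face is the convex hull of 22 vertices, one chosen as ±e_i from each of 22 distinct axes: 2^22·C(39,22) = 213998078514954240.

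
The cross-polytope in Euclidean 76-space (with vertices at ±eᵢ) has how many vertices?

The vertices are ±e_1, ..., ±e_76, so there are 2·76 = 152.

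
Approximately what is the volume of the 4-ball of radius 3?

The n-ball volume is π^(n/2)·r^n/Γ(n/2+1). With n=4, r=3: V = 81·π^2/2 ≈ 399.719.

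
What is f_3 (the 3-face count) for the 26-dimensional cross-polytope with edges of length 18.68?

Each 3-face is the convex hull of 4 vertices, one chosen as ±e_i from each of 4 distinct axes: 2^4·C(26,4) = 239200.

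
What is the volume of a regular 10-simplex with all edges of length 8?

For a regular n-simplex with edge a, V = (a^n / n!)·√((n+1)/2^n). With a=8, n=10: V ≈ 30.6678.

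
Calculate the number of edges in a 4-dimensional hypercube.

Number of 1-faces = C(4,1)·2^(4-1) = 4·8 = 32.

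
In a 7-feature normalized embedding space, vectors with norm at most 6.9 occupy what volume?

The n-ball volume is π^(n/2)·r^n/Γ(n/2+1). With n=7, r=6.9: V ≈ 3.51823e+06.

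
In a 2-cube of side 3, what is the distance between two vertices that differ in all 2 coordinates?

The space diagonal of an n-cube of side s is s√n. Here 3·√2 ≈ 4.24264.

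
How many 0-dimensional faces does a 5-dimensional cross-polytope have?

f_0(5-orthoplex) = 2^1 · (5 choose 1) = 10.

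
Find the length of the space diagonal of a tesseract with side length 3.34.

||(3.34,3.34,...,3.34)|| = √(4)·3.34 = 6.68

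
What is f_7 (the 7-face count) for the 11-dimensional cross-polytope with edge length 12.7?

Each 7-face is the convex hull of 8 vertices, one chosen as ±e_i from each of 8 distinct axes: 2^8·C(11,8) = 42240.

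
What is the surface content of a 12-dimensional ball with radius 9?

S = n·V_n(r)/r = 12·V_12(9)/9 (volume-to-surface relation), giving 10460353203·π^6/20 ≈ 5.02824e+11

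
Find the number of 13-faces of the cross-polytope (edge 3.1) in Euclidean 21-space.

An n-cross-polytope has 2^(k+1)·C(n,k+1) k-faces. Here 2^14·C(21,14) = 16384·116280 = 1905131520.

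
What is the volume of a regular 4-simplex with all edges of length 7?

V_4 = √(5) · 7^4 / (4! · 2^(4/2)) ≈ 55.925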